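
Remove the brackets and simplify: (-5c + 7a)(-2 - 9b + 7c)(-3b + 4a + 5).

(-5c + 7a)(-2 - 9b + 7c)(-3b + 4a + 5)
= (10c + 45bc - 35c² - 14a - 63ab + 49ac)(-3b + 4a + 5)    [distributive law]
= -30bc + 40ac + 50c - 135b²c + 180abc + 225bc + 105bc² - 140ac² - 175c² + 42ab - 56a² - 70a + 189ab² - 252a²b - 315ab - 147abc + 196a²c + 245ac    [distributive law]
= 195bc + 285ac + 50c - 135b²c + 33abc + 105bc² - 140ac² - 175c² - 273ab - 56a² - 70a + 189ab² - 252a²b + 196a²c    [combine like terms]

195bc + 285ac + 50c - 135b²c + 33abc + 105bc² - 140ac² - 175c² - 273ab - 56a² - 70a + 189ab² - 252a²b + 196a²c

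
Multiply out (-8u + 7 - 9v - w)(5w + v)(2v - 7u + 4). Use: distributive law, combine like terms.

(-8u + 7 - 9v - w)(5w + v)(2v - 7u + 4)
= (-40uw - 8uv + 35w + 7v - 45vw - 9v^2 - 5w^2 - vw)(2v - 7u + 4)    [distributive law]
= (-40uw - 8uv + 35w + 7v - 46vw - 9v^2 - 5w^2)(2v - 7u + 4)    [combine like terms]
= -80uvw + 280u^2w - 160uw - 16uv^2 + 56u^2v - 32uv + 70vw - 245uw + 140w + 14v^2 - 49uv + 28v - 92v^2w + 322uvw - 184vw - 18v^3 + 63uv^2 - 36v^2 - 10vw^2 + 35uw^2 - 20w^2    [distributive law]
= 242uvw + 280u^2w - 405uw + 47uv^2 + 56u^2v - 81uv - 114vw + 140w - 22v^2 + 28v - 92v^2w - 18v^3 - 10vw^2 + 35uw^2 - 20w^2    [combine like terms]

242uvw + 280u^2w - 405uw + 47uv^2 + 56u^2v - 81uv - 114vw + 140w - 22v^2 + 28v - 92v^2w - 18v^3 - 10vw^2 + 35uw^2 - 20w^2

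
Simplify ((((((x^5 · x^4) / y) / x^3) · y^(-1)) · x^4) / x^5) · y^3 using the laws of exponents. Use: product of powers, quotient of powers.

x^5y

((((((x^5 · x^4) / y) / x^3) · y^(-1)) · x^4) / x^5) · y^3
= (((((x^9 / y) / x^3) · y^(-1)) · x^4) / x^5) · y^3    [product of powers]
= x^5y    [quotient of powers; product of powers]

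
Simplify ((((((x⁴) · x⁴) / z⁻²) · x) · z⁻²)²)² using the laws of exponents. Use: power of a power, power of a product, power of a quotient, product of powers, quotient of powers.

((((((x⁴) · x⁴) / z⁻²) · x) · z⁻²)²)²
= (((((x⁴) · x⁴) / z⁻²) · x) · z⁻²)⁴    [power of a power]
= (((((x⁴) · x⁴) / z⁻²) · x)⁴) · ((z⁻²)⁴)    [power of a product]
= (((((x⁴) · x⁴) / z⁻²)⁴) · (x⁴)) · ((z⁻²)⁴)    [power of a product]
= (((((x⁴) · x⁴)⁴) / ((z⁻²)⁴)) · (x⁴)) · ((z⁻²)⁴)    [power of a quotient]
= (((((x⁴)⁴) · ((x⁴)⁴)) / ((z⁻²)⁴)) · (x⁴)) · ((z⁻²)⁴)    [power of a product]
= ((((x¹⁶) · ((x⁴)⁴)) / ((z⁻²)⁴)) · (x⁴)) · ((z⁻²)⁴)    [power of a power]
= (((x¹⁶ · x¹⁶) / ((z⁻²)⁴)) · (x⁴)) · ((z⁻²)⁴)    [power of a power]
= ((x³² / ((z⁻²)⁴)) · (x⁴)) · ((z⁻²)⁴)    [product of powers]
= ((x³² / z⁻⁸) · (x⁴)) · ((z⁻²)⁴)    [power of a power]
= ((x³² / z⁻⁸) · x⁴) · z⁻⁸    [power of a power]
= x³⁶    [quotient of powers; product of powers]

x³⁶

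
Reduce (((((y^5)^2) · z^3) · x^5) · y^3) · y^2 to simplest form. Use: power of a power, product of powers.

x^5y^15z^3

(((((y^5)^2) · z^3) · x^5) · y^3) · y^2
= (((y^10 · z^3) · x^5) · y^3) · y^2    [power of a power]
= x^5y^15z^3    [product of powers]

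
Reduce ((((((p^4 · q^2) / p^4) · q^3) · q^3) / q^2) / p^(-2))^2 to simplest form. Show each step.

p^4·q^12

((((((p^4 · q^2) / p^4) · q^3) · q^3) / q^2) / p^(-2))^2
= ((((((p^4 · q^2) / p^4) · q^3) · q^3) / q^2)^2) / ((p^(-2))^2)    [power of a quotient]
= ((((((p^4 · q^2) / p^4) · q^3) · q^3)^2) / ((q^2)^2)) / ((p^(-2))^2)    [power of a quotient]
= ((((((p^4 · q^2) / p^4) · q^3)^2) · ((q^3)^2)) / ((q^2)^2)) / ((p^(-2))^2)    [power of a product]
= ((((((p^4 · q^2) / p^4)^2) · ((q^3)^2)) · ((q^3)^2)) / ((q^2)^2)) / ((p^(-2))^2)    [power of a product]
= ((((((p^4 · q^2)^2) / ((p^4)^2)) · ((q^3)^2)) · ((q^3)^2)) / ((q^2)^2)) / ((p^(-2))^2)    [power of a quotient]
= (((((((p^4)^2) · ((q^2)^2)) / ((p^4)^2)) · ((q^3)^2)) · ((q^3)^2)) / ((q^2)^2)) / ((p^(-2))^2)    [power of a product]
= (((((p^8 · ((q^2)^2)) / ((p^4)^2)) · ((q^3)^2)) · ((q^3)^2)) / ((q^2)^2)) / ((p^(-2))^2)    [power of a power]
= (((((p^8 · q^4) / ((p^4)^2)) · ((q^3)^2)) · ((q^3)^2)) / ((q^2)^2)) / ((p^(-2))^2)    [power of a power]
= (((((p^8 · q^4) / p^8) · ((q^3)^2)) · ((q^3)^2)) / ((q^2)^2)) / ((p^(-2))^2)    [power of a power]
= (((((p^8 · q^4) / p^8) · q^6) · ((q^3)^2)) / ((q^2)^2)) / ((p^(-2))^2)    [power of a power]
= (((((p^8 · q^4) / p^8) · q^6) · q^6) / ((q^2)^2)) / ((p^(-2))^2)    [power of a power]
= (((((p^8 · q^4) / p^8) · q^6) · q^6) / q^4) / ((p^(-2))^2)    [power of a power]
= (((((p^8 · q^4) / p^8) · q^6) · q^6) / q^4) / p^(-4)    [power of a power]
= p^4·q^12    [quotient of powers; product of powers]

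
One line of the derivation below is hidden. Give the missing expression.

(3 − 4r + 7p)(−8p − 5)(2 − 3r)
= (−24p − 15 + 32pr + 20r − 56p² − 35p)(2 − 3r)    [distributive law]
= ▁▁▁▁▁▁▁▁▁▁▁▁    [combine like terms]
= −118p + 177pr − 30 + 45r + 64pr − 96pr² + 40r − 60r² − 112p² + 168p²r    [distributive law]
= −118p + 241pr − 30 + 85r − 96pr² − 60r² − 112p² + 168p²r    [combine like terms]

Applying combine like terms to the line above:

(−59p − 15 + 32pr + 20r − 56p²)(2 − 3r)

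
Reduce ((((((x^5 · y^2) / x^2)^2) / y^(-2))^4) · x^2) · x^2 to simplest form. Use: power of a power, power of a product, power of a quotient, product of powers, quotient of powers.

x^28y^24

((((((x^5 · y^2) / x^2)^2) / y^(-2))^4) · x^2) · x^2
= ((((((x^5 · y^2) / x^2)^2)^4) / ((y^(-2))^4)) · x^2) · x^2    [power of a quotient]
= (((((x^5 · y^2) / x^2)^8) / ((y^(-2))^4)) · x^2) · x^2    [power of a power]
= (((((x^5 · y^2)^8) / ((x^2)^8)) / ((y^(-2))^4)) · x^2) · x^2    [power of a quotient]
= ((((((x^5)^8) · ((y^2)^8)) / ((x^2)^8)) / ((y^(-2))^4)) · x^2) · x^2    [power of a product]
= ((((x^40 · ((y^2)^8)) / ((x^2)^8)) / ((y^(-2))^4)) · x^2) · x^2    [power of a power]
= ((((x^40 · y^16) / ((x^2)^8)) / ((y^(-2))^4)) · x^2) · x^2    [power of a power]
= ((((x^40 · y^16) / x^16) / ((y^(-2))^4)) · x^2) · x^2    [power of a power]
= ((((x^40 · y^16) / x^16) / y^(-8)) · x^2) · x^2    [power of a power]
= x^28y^24    [quotient of powers; product of powers]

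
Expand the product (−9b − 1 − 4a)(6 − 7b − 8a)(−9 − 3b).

441b − 426b^2 − 189b^3 − 852ab − 300ab^2 + 54 + 144a − 288a^2 − 96a^2b

(−9b − 1 − 4a)(6 − 7b − 8a)(−9 − 3b)
= (−54b + 63b^2 + 72ab − 6 + 7b + 8a − 24a + 28ab + 32a^2)(−9 − 3b)    [distributive law]
= (−47b + 63b^2 + 100ab − 6 − 16a + 32a^2)(−9 − 3b)    [combine like terms]
= 423b + 141b^2 − 567b^2 − 189b^3 − 900ab − 300ab^2 + 54 + 18b + 144a + 48ab − 288a^2 − 96a^2b    [distributive law]
= 441b − 426b^2 − 189b^3 − 852ab − 300ab^2 + 54 + 144a − 288a^2 − 96a^2b    [combine like terms]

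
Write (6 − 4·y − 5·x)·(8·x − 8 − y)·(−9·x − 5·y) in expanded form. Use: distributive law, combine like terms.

−792·x^2 − 674·x·y + 432·x + 240·y − 130·y^2 + 443·x^2·y + 99·x·y^2 − 20·y^3 + 360·x^3

(6 − 4·y − 5·x)·(8·x − 8 − y)·(−9·x − 5·y)
= (48·x − 48 − 6·y − 32·x·y + 32·y + 4·y^2 − 40·x^2 + 40·x + 5·x·y)·(−9·x − 5·y)    [distributive law]
= (88·x − 48 + 26·y − 27·x·y + 4·y^2 − 40·x^2)·(−9·x − 5·y)    [combine like terms]
= −792·x^2 − 440·x·y + 432·x + 240·y − 234·x·y − 130·y^2 + 243·x^2·y + 135·x·y^2 − 36·x·y^2 − 20·y^3 + 360·x^3 + 200·x^2·y    [distributive law]
= −792·x^2 − 674·x·y + 432·x + 240·y − 130·y^2 + 443·x^2·y + 99·x·y^2 − 20·y^3 + 360·x^3    [combine like terms]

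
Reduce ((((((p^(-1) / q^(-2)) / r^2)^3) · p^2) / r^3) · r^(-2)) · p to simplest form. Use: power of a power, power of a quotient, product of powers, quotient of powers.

q^6r^(-11)

((((((p^(-1) / q^(-2)) / r^2)^3) · p^2) / r^3) · r^(-2)) · p
= ((((((p^(-1) / q^(-2))^3) / ((r^2)^3)) · p^2) / r^3) · r^(-2)) · p    [power of a quotient]
= (((((((p^(-1))^3) / ((q^(-2))^3)) / ((r^2)^3)) · p^2) / r^3) · r^(-2)) · p    [power of a quotient]
= (((((p^(-3) / ((q^(-2))^3)) / ((r^2)^3)) · p^2) / r^3) · r^(-2)) · p    [power of a power]
= (((((p^(-3) / q^(-6)) / ((r^2)^3)) · p^2) / r^3) · r^(-2)) · p    [power of a power]
= (((((p^(-3) / q^(-6)) / r^6) · p^2) / r^3) · r^(-2)) · p    [power of a power]
= q^6r^(-11)    [quotient of powers; product of powers]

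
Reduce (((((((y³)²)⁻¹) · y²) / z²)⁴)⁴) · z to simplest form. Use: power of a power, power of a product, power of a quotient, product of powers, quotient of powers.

y⁻⁶⁴·z⁻³¹

(((((((y³)²)⁻¹) · y²) / z²)⁴)⁴) · z
= ((((((y³)²)⁻¹) · y²) / z²)¹⁶) · z    [power of a power]
= ((((((y³)²)⁻¹) · y²)¹⁶) / ((z²)¹⁶)) · z    [power of a quotient]
= ((((((y³)²)⁻¹)¹⁶) · ((y²)¹⁶)) / ((z²)¹⁶)) · z    [power of a product]
= (((((y³)²)⁻¹⁶) · ((y²)¹⁶)) / ((z²)¹⁶)) · z    [power of a power]
= ((((y³)⁻³²) · ((y²)¹⁶)) / ((z²)¹⁶)) · z    [power of a power]
= ((y⁻⁹⁶ · ((y²)¹⁶)) / ((z²)¹⁶)) · z    [power of a power]
= ((y⁻⁹⁶ · y³²) / ((z²)¹⁶)) · z    [power of a power]
= (y⁻⁶⁴ / ((z²)¹⁶)) · z    [product of powers]
= (y⁻⁶⁴ / z³²) · z    [power of a power]
= y⁻⁶⁴·z⁻³¹    [quotient of powers]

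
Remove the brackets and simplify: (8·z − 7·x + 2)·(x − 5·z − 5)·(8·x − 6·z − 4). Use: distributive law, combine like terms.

(8·z − 7·x + 2)·(x − 5·z − 5)·(8·x − 6·z − 4)
= (8·x·z − 40·z^2 − 40·z − 7·x^2 + 35·x·z + 35·x + 2·x − 10·z − 10)·(8·x − 6·z − 4)    [distributive law]
= (43·x·z − 40·z^2 − 50·z − 7·x^2 + 37·x − 10)·(8·x − 6·z − 4)    [combine like terms]
= 344·x^2·z − 258·x·z^2 − 172·x·z − 320·x·z^2 + 240·z^3 + 160·z^2 − 400·x·z + 300·z^2 + 200·z − 56·x^3 + 42·x^2·z + 28·x^2 + 296·x^2 − 222·x·z − 148·x − 80·x + 60·z + 40    [distributive law]
= 386·x^2·z − 578·x·z^2 − 794·x·z + 240·z^3 + 460·z^2 + 260·z − 56·x^3 + 324·x^2 − 228·x + 40    [combine like terms]

386·x^2·z − 578·x·z^2 − 794·x·z + 240·z^3 + 460·z^2 + 260·z − 56·x^3 + 324·x^2 − 228·x + 40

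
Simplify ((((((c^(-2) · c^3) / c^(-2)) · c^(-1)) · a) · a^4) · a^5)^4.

a^40c^8

((((((c^(-2) · c^3) / c^(-2)) · c^(-1)) · a) · a^4) · a^5)^4
= ((((((c^(-2) · c^3) / c^(-2)) · c^(-1)) · a) · a^4)^4) · ((a^5)^4)    [power of a product]
= ((((((c^(-2) · c^3) / c^(-2)) · c^(-1)) · a)^4) · ((a^4)^4)) · ((a^5)^4)    [power of a product]
= ((((((c^(-2) · c^3) / c^(-2)) · c^(-1))^4) · (a^4)) · ((a^4)^4)) · ((a^5)^4)    [power of a product]
= ((((((c^(-2) · c^3) / c^(-2))^4) · ((c^(-1))^4)) · (a^4)) · ((a^4)^4)) · ((a^5)^4)    [power of a product]
= ((((((c^(-2) · c^3)^4) / ((c^(-2))^4)) · ((c^(-1))^4)) · (a^4)) · ((a^4)^4)) · ((a^5)^4)    [power of a quotient]
= (((((((c^(-2))^4) · ((c^3)^4)) / ((c^(-2))^4)) · ((c^(-1))^4)) · (a^4)) · ((a^4)^4)) · ((a^5)^4)    [power of a product]
= (((((c^(-8) · ((c^3)^4)) / ((c^(-2))^4)) · ((c^(-1))^4)) · (a^4)) · ((a^4)^4)) · ((a^5)^4)    [power of a power]
= (((((c^(-8) · c^12) / ((c^(-2))^4)) · ((c^(-1))^4)) · (a^4)) · ((a^4)^4)) · ((a^5)^4)    [power of a power]
= ((((c^4 / ((c^(-2))^4)) · ((c^(-1))^4)) · (a^4)) · ((a^4)^4)) · ((a^5)^4)    [product of powers]
= ((((c^4 / c^(-8)) · ((c^(-1))^4)) · (a^4)) · ((a^4)^4)) · ((a^5)^4)    [power of a power]
= (((c^12 · ((c^(-1))^4)) · (a^4)) · ((a^4)^4)) · ((a^5)^4)    [quotient of powers]
= (((c^12 · c^(-4)) · (a^4)) · ((a^4)^4)) · ((a^5)^4)    [power of a power]
= ((c^8 · (a^4)) · ((a^4)^4)) · ((a^5)^4)    [product of powers]
= ((c^8 · a^4) · a^16) · ((a^5)^4)    [power of a power]
= ((c^8 · a^4) · a^16) · a^20    [power of a power]
= a^40c^8    [product of powers]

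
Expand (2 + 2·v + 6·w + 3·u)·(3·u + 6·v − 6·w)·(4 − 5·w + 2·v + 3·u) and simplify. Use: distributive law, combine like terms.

24·u − 66·u·w + 144·u·v + 54·u^2 + 48·v + 12·v·w + 72·v^2 − 48·w − 84·w^2 − 48·u·v·w + 84·u·v^2 + 90·u^2·v − 12·v^2·w + 24·v^3 − 192·v·w^2 + 180·w^3 − 108·u·w^2 − 45·u^2·w + 27·u^3

(2 + 2·v + 6·w + 3·u)·(3·u + 6·v − 6·w)·(4 − 5·w + 2·v + 3·u)
= (6·u + 12·v − 12·w + 6·u·v + 12·v^2 − 12·v·w + 18·u·w + 36·v·w − 36·w^2 + 9·u^2 + 18·u·v − 18·u·w)·(4 − 5·w + 2·v + 3·u)    [distributive law]
= (6·u + 12·v − 12·w + 24·u·v + 12·v^2 + 24·v·w − 36·w^2 + 9·u^2)·(4 − 5·w + 2·v + 3·u)    [combine like terms]
= 24·u − 30·u·w + 12·u·v + 18·u^2 + 48·v − 60·v·w + 24·v^2 + 36·u·v − 48·w + 60·w^2 − 24·v·w − 36·u·w + 96·u·v − 120·u·v·w + 48·u·v^2 + 72·u^2·v + 48·v^2 − 60·v^2·w + 24·v^3 + 36·u·v^2 + 96·v·w − 120·v·w^2 + 48·v^2·w + 72·u·v·w − 144·w^2 + 180·w^3 − 72·v·w^2 − 108·u·w^2 + 36·u^2 − 45·u^2·w + 18·u^2·v + 27·u^3    [distributive law]
= 24·u − 66·u·w + 144·u·v + 54·u^2 + 48·v + 12·v·w + 72·v^2 − 48·w − 84·w^2 − 48·u·v·w + 84·u·v^2 + 90·u^2·v − 12·v^2·w + 24·v^3 − 192·v·w^2 + 180·w^3 − 108·u·w^2 − 45·u^2·w + 27·u^3    [combine like terms]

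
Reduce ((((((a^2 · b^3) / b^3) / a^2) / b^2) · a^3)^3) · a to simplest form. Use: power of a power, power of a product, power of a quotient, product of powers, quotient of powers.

((((((a^2 · b^3) / b^3) / a^2) / b^2) · a^3)^3) · a
= ((((((a^2 · b^3) / b^3) / a^2) / b^2)^3) · ((a^3)^3)) · a    [power of a product]
= ((((((a^2 · b^3) / b^3) / a^2)^3) / ((b^2)^3)) · ((a^3)^3)) · a    [power of a quotient]
= ((((((a^2 · b^3) / b^3)^3) / ((a^2)^3)) / ((b^2)^3)) · ((a^3)^3)) · a    [power of a quotient]
= ((((((a^2 · b^3)^3) / ((b^3)^3)) / ((a^2)^3)) / ((b^2)^3)) · ((a^3)^3)) · a    [power of a quotient]
= (((((((a^2)^3) · ((b^3)^3)) / ((b^3)^3)) / ((a^2)^3)) / ((b^2)^3)) · ((a^3)^3)) · a    [power of a product]
= (((((a^6 · ((b^3)^3)) / ((b^3)^3)) / ((a^2)^3)) / ((b^2)^3)) · ((a^3)^3)) · a    [power of a power]
= (((((a^6 · b^9) / ((b^3)^3)) / ((a^2)^3)) / ((b^2)^3)) · ((a^3)^3)) · a    [power of a power]
= (((((a^6 · b^9) / b^9) / ((a^2)^3)) / ((b^2)^3)) · ((a^3)^3)) · a    [power of a power]
= (((((a^6 · b^9) / b^9) / a^6) / ((b^2)^3)) · ((a^3)^3)) · a    [power of a power]
= (((((a^6 · b^9) / b^9) / a^6) / b^6) · ((a^3)^3)) · a    [power of a power]
= (((((a^6 · b^9) / b^9) / a^6) / b^6) · a^9) · a    [power of a power]
= a^10·b^(-6)    [quotient of powers; product of powers]

a^10·b^(-6)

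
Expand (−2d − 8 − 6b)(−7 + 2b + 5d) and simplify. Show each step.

(−2d − 8 − 6b)(−7 + 2b + 5d)
= 14d − 4bd − 10d² + 56 − 16b − 40d + 42b − 12b² − 30bd    [distributive law]
= −26d − 34bd − 10d² + 56 + 26b − 12b²    [combine like terms]

−26d − 34bd − 10d² + 56 + 26b − 12b²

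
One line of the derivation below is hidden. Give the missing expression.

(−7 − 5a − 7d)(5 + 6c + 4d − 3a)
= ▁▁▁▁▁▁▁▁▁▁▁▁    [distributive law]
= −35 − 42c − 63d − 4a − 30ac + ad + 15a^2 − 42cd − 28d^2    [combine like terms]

After distributive law, the bracketed line is:

−35 − 42c − 28d + 21a − 25a − 30ac − 20ad + 15a^2 − 35d − 42cd − 28d^2 + 21ad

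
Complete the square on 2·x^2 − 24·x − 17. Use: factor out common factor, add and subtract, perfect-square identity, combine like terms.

2·x^2 − 24·x − 17
= 2(x^2 − 12·x) − 17    [factor out 2 from the x-terms]
= 2(x^2 − 12·x + 36 − 36) − 17    [add and subtract 36 inside the bracket]
= 2(x − 6)^2 − 72 − 17    [perfect-square identity]
= 2(x − 6)^2 − 89    [combine constants]

2(x − 6)^2 − 89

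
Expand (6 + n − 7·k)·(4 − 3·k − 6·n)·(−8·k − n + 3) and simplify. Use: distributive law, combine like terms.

(6 + n − 7·k)·(4 − 3·k − 6·n)·(−8·k − n + 3)
= (24 − 18·k − 36·n + 4·n − 3·k·n − 6·n² − 28·k + 21·k² + 42·k·n)·(−8·k − n + 3)    [distributive law]
= (24 − 46·k − 32·n + 39·k·n − 6·n² + 21·k²)·(−8·k − n + 3)    [combine like terms]
= −192·k − 24·n + 72 + 368·k² + 46·k·n − 138·k + 256·k·n + 32·n² − 96·n − 312·k²·n − 39·k·n² + 117·k·n + 48·k·n² + 6·n³ − 18·n² − 168·k³ − 21·k²·n + 63·k²    [distributive law]
= −330·k − 120·n + 72 + 431·k² + 419·k·n + 14·n² − 333·k²·n + 9·k·n² + 6·n³ − 168·k³    [combine like terms]

−330·k − 120·n + 72 + 431·k² + 419·k·n + 14·n² − 333·k²·n + 9·k·n² + 6·n³ − 168·k³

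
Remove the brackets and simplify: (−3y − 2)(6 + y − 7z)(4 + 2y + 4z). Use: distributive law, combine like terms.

(−3y − 2)(6 + y − 7z)(4 + 2y + 4z)
= (−18y − 3y^2 + 21yz − 12 − 2y + 14z)(4 + 2y + 4z)    [distributive law]
= (−20y − 3y^2 + 21yz − 12 + 14z)(4 + 2y + 4z)    [combine like terms]
= −80y − 40y^2 − 80yz − 12y^2 − 6y^3 − 12y^2z + 84yz + 42y^2z + 84yz^2 − 48 − 24y − 48z + 56z + 28yz + 56z^2    [distributive law]
= −104y − 52y^2 + 32yz − 6y^3 + 30y^2z + 84yz^2 − 48 + 8z + 56z^2    [combine like terms]

−104y − 52y^2 + 32yz − 6y^3 + 30y^2z + 84yz^2 − 48 + 8z + 56z^2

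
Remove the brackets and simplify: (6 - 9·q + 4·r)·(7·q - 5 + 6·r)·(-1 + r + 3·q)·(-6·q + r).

(6 - 9·q + 4·r)·(7·q - 5 + 6·r)·(-1 + r + 3·q)·(-6·q + r)
= (42·q - 30 + 36·r - 63·q^2 + 45·q - 54·q·r + 28·q·r - 20·r + 24·r^2)·(-1 + r + 3·q)·(-6·q + r)    [distributive law]
= (87·q - 30 + 16·r - 63·q^2 - 26·q·r + 24·r^2)·(-1 + r + 3·q)·(-6·q + r)    [combine like terms]
= (-87·q + 87·q·r + 261·q^2 + 30 - 30·r - 90·q - 16·r + 16·r^2 + 48·q·r + 63·q^2 - 63·q^2·r - 189·q^3 + 26·q·r - 26·q·r^2 - 78·q^2·r - 24·r^2 + 24·r^3 + 72·q·r^2)·(-6·q + r)    [distributive law]
= (-177·q + 161·q·r + 324·q^2 + 30 - 46·r - 8·r^2 - 141·q^2·r - 189·q^3 + 46·q·r^2 + 24·r^3)·(-6·q + r)    [combine like terms]
= 1062·q^2 - 177·q·r - 966·q^2·r + 161·q·r^2 - 1944·q^3 + 324·q^2·r - 180·q + 30·r + 276·q·r - 46·r^2 + 48·q·r^2 - 8·r^3 + 846·q^3·r - 141·q^2·r^2 + 1134·q^4 - 189·q^3·r - 276·q^2·r^2 + 46·q·r^3 - 144·q·r^3 + 24·r^4    [distributive law]
= 1062·q^2 + 99·q·r - 642·q^2·r + 209·q·r^2 - 1944·q^3 - 180·q + 30·r - 46·r^2 - 8·r^3 + 657·q^3·r - 417·q^2·r^2 + 1134·q^4 - 98·q·r^3 + 24·r^4    [combine like terms]

1062·q^2 + 99·q·r - 642·q^2·r + 209·q·r^2 - 1944·q^3 - 180·q + 30·r - 46·r^2 - 8·r^3 + 657·q^3·r - 417·q^2·r^2 + 1134·q^4 - 98·q·r^3 + 24·r^4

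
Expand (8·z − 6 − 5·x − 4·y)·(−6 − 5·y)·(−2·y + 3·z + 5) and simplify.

(8·z − 6 − 5·x − 4·y)·(−6 − 5·y)·(−2·y + 3·z + 5)
= (−48·z − 40·y·z + 36 + 30·y + 30·x + 25·x·y + 24·y + 20·y²)·(−2·y + 3·z + 5)    [distributive law]
= (−48·z − 40·y·z + 36 + 54·y + 30·x + 25·x·y + 20·y²)·(−2·y + 3·z + 5)    [combine like terms]
= 96·y·z − 144·z² − 240·z + 80·y²·z − 120·y·z² − 200·y·z − 72·y + 108·z + 180 − 108·y² + 162·y·z + 270·y − 60·x·y + 90·x·z + 150·x − 50·x·y² + 75·x·y·z + 125·x·y − 40·y³ + 60·y²·z + 100·y²    [distributive law]
= 58·y·z − 144·z² − 132·z + 140·y²·z − 120·y·z² + 198·y + 180 − 8·y² + 65·x·y + 90·x·z + 150·x − 50·x·y² + 75·x·y·z − 40·y³    [combine like terms]

58·y·z − 144·z² − 132·z + 140·y²·z − 120·y·z² + 198·y + 180 − 8·y² + 65·x·y + 90·x·z + 150·x − 50·x·y² + 75·x·y·z − 40·y³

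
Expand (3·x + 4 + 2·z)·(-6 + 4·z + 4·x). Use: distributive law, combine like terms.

(3·x + 4 + 2·z)·(-6 + 4·z + 4·x)
= -18·x + 12·x·z + 12·x^2 - 24 + 16·z + 16·x - 12·z + 8·z^2 + 8·x·z    [distributive law]
= -2·x + 20·x·z + 12·x^2 - 24 + 4·z + 8·z^2    [combine like terms]

-2·x + 20·x·z + 12·x^2 - 24 + 4·z + 8·z^2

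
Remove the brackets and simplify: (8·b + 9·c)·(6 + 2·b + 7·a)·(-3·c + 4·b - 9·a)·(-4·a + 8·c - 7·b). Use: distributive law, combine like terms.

(8·b + 9·c)·(6 + 2·b + 7·a)·(-3·c + 4·b - 9·a)·(-4·a + 8·c - 7·b)
= (48·b + 16·b^2 + 56·a·b + 54·c + 18·b·c + 63·a·c)·(-3·c + 4·b - 9·a)·(-4·a + 8·c - 7·b)    [distributive law]
= (-144·b·c + 192·b^2 - 432·a·b - 48·b^2·c + 64·b^3 - 144·a·b^2 - 168·a·b·c + 224·a·b^2 - 504·a^2·b - 162·c^2 + 216·b·c - 486·a·c - 54·b·c^2 + 72·b^2·c - 162·a·b·c - 189·a·c^2 + 252·a·b·c - 567·a^2·c)·(-4·a + 8·c - 7·b)    [distributive law]
= (72·b·c + 192·b^2 - 432·a·b + 24·b^2·c + 64·b^3 + 80·a·b^2 - 78·a·b·c - 504·a^2·b - 162·c^2 - 486·a·c - 54·b·c^2 - 189·a·c^2 - 567·a^2·c)·(-4·a + 8·c - 7·b)    [combine like terms]
= -288·a·b·c + 576·b·c^2 - 504·b^2·c - 768·a·b^2 + 1536·b^2·c - 1344·b^3 + 1728·a^2·b - 3456·a·b·c + 3024·a·b^2 - 96·a·b^2·c + 192·b^2·c^2 - 168·b^3·c - 256·a·b^3 + 512·b^3·c - 448·b^4 - 320·a^2·b^2 + 640·a·b^2·c - 560·a·b^3 + 312·a^2·b·c - 624·a·b·c^2 + 546·a·b^2·c + 2016·a^3·b - 4032·a^2·b·c + 3528·a^2·b^2 + 648·a·c^2 - 1296·c^3 + 1134·b·c^2 + 1944·a^2·c - 3888·a·c^2 + 3402·a·b·c + 216·a·b·c^2 - 432·b·c^3 + 378·b^2·c^2 + 756·a^2·c^2 - 1512·a·c^3 + 1323·a·b·c^2 + 2268·a^3·c - 4536·a^2·c^2 + 3969·a^2·b·c    [distributive law]
= -342·a·b·c + 1710·b·c^2 + 1032·b^2·c + 2256·a·b^2 - 1344·b^3 + 1728·a^2·b + 1090·a·b^2·c + 570·b^2·c^2 + 344·b^3·c - 816·a·b^3 - 448·b^4 + 3208·a^2·b^2 + 249·a^2·b·c + 915·a·b·c^2 + 2016·a^3·b - 3240·a·c^2 - 1296·c^3 + 1944·a^2·c - 432·b·c^3 - 3780·a^2·c^2 - 1512·a·c^3 + 2268·a^3·c    [combine like terms]

-342·a·b·c + 1710·b·c^2 + 1032·b^2·c + 2256·a·b^2 - 1344·b^3 + 1728·a^2·b + 1090·a·b^2·c + 570·b^2·c^2 + 344·b^3·c - 816·a·b^3 - 448·b^4 + 3208·a^2·b^2 + 249·a^2·b·c + 915·a·b·c^2 + 2016·a^3·b - 3240·a·c^2 - 1296·c^3 + 1944·a^2·c - 432·b·c^3 - 3780·a^2·c^2 - 1512·a·c^3 + 2268·a^3·c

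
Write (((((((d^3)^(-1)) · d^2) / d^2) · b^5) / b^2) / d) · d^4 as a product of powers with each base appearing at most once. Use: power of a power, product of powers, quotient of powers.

b^3

(((((((d^3)^(-1)) · d^2) / d^2) · b^5) / b^2) / d) · d^4
= (((((d^(-3) · d^2) / d^2) · b^5) / b^2) / d) · d^4    [power of a power]
= ((((d^(-1) / d^2) · b^5) / b^2) / d) · d^4    [product of powers]
= (((d^(-3) · b^5) / b^2) / d) · d^4    [quotient of powers]
= b^3    [quotient of powers; product of powers]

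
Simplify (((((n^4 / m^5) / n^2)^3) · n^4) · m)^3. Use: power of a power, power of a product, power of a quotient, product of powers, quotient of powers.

m^(-42)·n^30

(((((n^4 / m^5) / n^2)^3) · n^4) · m)^3
= (((((n^4 / m^5) / n^2)^3) · n^4)^3) · (m^3)    [power of a product]
= (((((n^4 / m^5) / n^2)^3)^3) · ((n^4)^3)) · (m^3)    [power of a product]
= ((((n^4 / m^5) / n^2)^9) · ((n^4)^3)) · (m^3)    [power of a power]
= ((((n^4 / m^5)^9) / ((n^2)^9)) · ((n^4)^3)) · (m^3)    [power of a quotient]
= (((((n^4)^9) / ((m^5)^9)) / ((n^2)^9)) · ((n^4)^3)) · (m^3)    [power of a quotient]
= (((n^36 / ((m^5)^9)) / ((n^2)^9)) · ((n^4)^3)) · (m^3)    [power of a power]
= (((n^36 / m^45) / ((n^2)^9)) · ((n^4)^3)) · (m^3)    [power of a power]
= (((n^36 / m^45) / n^18) · ((n^4)^3)) · (m^3)    [power of a power]
= (((n^36 / m^45) / n^18) · n^12) · (m^3)    [power of a power]
= m^(-42)·n^30    [quotient of powers; product of powers]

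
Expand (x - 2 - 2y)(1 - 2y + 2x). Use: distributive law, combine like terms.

-3x - 6xy + 2x^2 - 2 + 2y + 4y^2

(x - 2 - 2y)(1 - 2y + 2x)
= x - 2xy + 2x^2 - 2 + 4y - 4x - 2y + 4y^2 - 4xy    [distributive law]
= -3x - 6xy + 2x^2 - 2 + 2y + 4y^2    [combine like terms]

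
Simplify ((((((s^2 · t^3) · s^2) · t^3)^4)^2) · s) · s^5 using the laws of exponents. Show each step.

((((((s^2 · t^3) · s^2) · t^3)^4)^2) · s) · s^5
= (((((s^2 · t^3) · s^2) · t^3)^8) · s) · s^5    [power of a power]
= (((((s^2 · t^3) · s^2)^8) · ((t^3)^8)) · s) · s^5    [power of a product]
= (((((s^2 · t^3)^8) · ((s^2)^8)) · ((t^3)^8)) · s) · s^5    [power of a product]
= ((((((s^2)^8) · ((t^3)^8)) · ((s^2)^8)) · ((t^3)^8)) · s) · s^5    [power of a product]
= ((((s^16 · ((t^3)^8)) · ((s^2)^8)) · ((t^3)^8)) · s) · s^5    [power of a power]
= ((((s^16 · t^24) · ((s^2)^8)) · ((t^3)^8)) · s) · s^5    [power of a power]
= ((((s^16 · t^24) · s^16) · ((t^3)^8)) · s) · s^5    [power of a power]
= ((((s^16 · t^24) · s^16) · t^24) · s) · s^5    [power of a power]
= s^38t^48    [product of powers]

s^38t^48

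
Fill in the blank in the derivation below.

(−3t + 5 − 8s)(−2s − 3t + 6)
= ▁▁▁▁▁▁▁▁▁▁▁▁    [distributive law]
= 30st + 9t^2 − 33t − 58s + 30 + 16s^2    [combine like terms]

Applying distributive law to the line above:

6st + 9t^2 − 18t − 10s − 15t + 30 + 16s^2 + 24st − 48s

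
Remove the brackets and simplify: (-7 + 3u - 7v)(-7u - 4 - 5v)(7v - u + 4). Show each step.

(-7 + 3u - 7v)(-7u - 4 - 5v)(7v - u + 4)
= (49u + 28 + 35v - 21u^2 - 12u - 15uv + 49uv + 28v + 35v^2)(7v - u + 4)    [distributive law]
= (37u + 28 + 63v - 21u^2 + 34uv + 35v^2)(7v - u + 4)    [combine like terms]
= 259uv - 37u^2 + 148u + 196v - 28u + 112 + 441v^2 - 63uv + 252v - 147u^2v + 21u^3 - 84u^2 + 238uv^2 - 34u^2v + 136uv + 245v^3 - 35uv^2 + 140v^2    [distributive law]
= 332uv - 121u^2 + 120u + 448v + 112 + 581v^2 - 181u^2v + 21u^3 + 203uv^2 + 245v^3    [combine like terms]

332uv - 121u^2 + 120u + 448v + 112 + 581v^2 - 181u^2v + 21u^3 + 203uv^2 + 245v^3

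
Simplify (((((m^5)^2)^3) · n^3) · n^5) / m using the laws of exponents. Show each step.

m^29·n^8

(((((m^5)^2)^3) · n^3) · n^5) / m
= ((((m^5)^6) · n^3) · n^5) / m    [power of a power]
= ((m^30 · n^3) · n^5) / m    [power of a power]
= m^29·n^8    [quotient of powers; product of powers]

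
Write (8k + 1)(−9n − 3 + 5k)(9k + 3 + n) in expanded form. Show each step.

−608k^2n − 316kn − 72kn^2 − 51k^2 − 84k + 360k^3 − 30n − 9n^2 − 9

(8k + 1)(−9n − 3 + 5k)(9k + 3 + n)
= (−72kn − 24k + 40k^2 − 9n − 3 + 5k)(9k + 3 + n)    [distributive law]
= (−72kn − 19k + 40k^2 − 9n − 3)(9k + 3 + n)    [combine like terms]
= −648k^2n − 216kn − 72kn^2 − 171k^2 − 57k − 19kn + 360k^3 + 120k^2 + 40k^2n − 81kn − 27n − 9n^2 − 27k − 9 − 3n    [distributive law]
= −608k^2n − 316kn − 72kn^2 − 51k^2 − 84k + 360k^3 − 30n − 9n^2 − 9    [combine like terms]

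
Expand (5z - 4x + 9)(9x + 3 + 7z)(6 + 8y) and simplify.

102xz + 136xyz + 468z + 624yz + 210z^2 + 280yz^2 - 216x^2 - 288x^2y + 414x + 552xy + 162 + 216y

(5z - 4x + 9)(9x + 3 + 7z)(6 + 8y)
= (45xz + 15z + 35z^2 - 36x^2 - 12x - 28xz + 81x + 27 + 63z)(6 + 8y)    [distributive law]
= (17xz + 78z + 35z^2 - 36x^2 + 69x + 27)(6 + 8y)    [combine like terms]
= 102xz + 136xyz + 468z + 624yz + 210z^2 + 280yz^2 - 216x^2 - 288x^2y + 414x + 552xy + 162 + 216y    [distributive law]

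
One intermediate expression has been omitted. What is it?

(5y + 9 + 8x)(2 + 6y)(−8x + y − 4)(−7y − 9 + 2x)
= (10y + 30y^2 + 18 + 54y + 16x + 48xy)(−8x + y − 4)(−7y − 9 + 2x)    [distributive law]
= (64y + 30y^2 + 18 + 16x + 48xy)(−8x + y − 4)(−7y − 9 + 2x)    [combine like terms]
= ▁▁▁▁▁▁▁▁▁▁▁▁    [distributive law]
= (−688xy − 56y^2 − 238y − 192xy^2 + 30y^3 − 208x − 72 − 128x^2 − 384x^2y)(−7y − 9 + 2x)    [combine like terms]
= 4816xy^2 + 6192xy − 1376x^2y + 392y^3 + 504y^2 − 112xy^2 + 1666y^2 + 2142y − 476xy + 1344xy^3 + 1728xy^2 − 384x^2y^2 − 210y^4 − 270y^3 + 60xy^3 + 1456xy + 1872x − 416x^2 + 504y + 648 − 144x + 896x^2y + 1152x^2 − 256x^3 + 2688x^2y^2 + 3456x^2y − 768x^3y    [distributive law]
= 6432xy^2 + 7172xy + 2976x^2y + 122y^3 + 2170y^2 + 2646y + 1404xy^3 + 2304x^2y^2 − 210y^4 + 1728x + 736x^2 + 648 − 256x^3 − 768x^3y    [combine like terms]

After distributive law, the bracketed line is:

(−512xy + 64y^2 − 256y − 240xy^2 + 30y^3 − 120y^2 − 144x + 18y − 72 − 128x^2 + 16xy − 64x − 384x^2y + 48xy^2 − 192xy)(−7y − 9 + 2x)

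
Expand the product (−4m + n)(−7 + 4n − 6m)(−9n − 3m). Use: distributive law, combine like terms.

−231mn − 84m² + 186mn² − 150m²n − 72m³ + 63n² − 36n³

(−4m + n)(−7 + 4n − 6m)(−9n − 3m)
= (28m − 16mn + 24m² − 7n + 4n² − 6mn)(−9n − 3m)    [distributive law]
= (28m − 22mn + 24m² − 7n + 4n²)(−9n − 3m)    [combine like terms]
= −252mn − 84m² + 198mn² + 66m²n − 216m²n − 72m³ + 63n² + 21mn − 36n³ − 12mn²    [distributive law]
= −231mn − 84m² + 186mn² − 150m²n − 72m³ + 63n² − 36n³    [combine like terms]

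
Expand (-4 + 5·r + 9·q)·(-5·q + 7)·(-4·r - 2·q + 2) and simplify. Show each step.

(-4 + 5·r + 9·q)·(-5·q + 7)·(-4·r - 2·q + 2)
= (20·q - 28 - 25·q·r + 35·r - 45·q^2 + 63·q)·(-4·r - 2·q + 2)    [distributive law]
= (83·q - 28 - 25·q·r + 35·r - 45·q^2)·(-4·r - 2·q + 2)    [combine like terms]
= -332·q·r - 166·q^2 + 166·q + 112·r + 56·q - 56 + 100·q·r^2 + 50·q^2·r - 50·q·r - 140·r^2 - 70·q·r + 70·r + 180·q^2·r + 90·q^3 - 90·q^2    [distributive law]
= -452·q·r - 256·q^2 + 222·q + 182·r - 56 + 100·q·r^2 + 230·q^2·r - 140·r^2 + 90·q^3    [combine like terms]

-452·q·r - 256·q^2 + 222·q + 182·r - 56 + 100·q·r^2 + 230·q^2·r - 140·r^2 + 90·q^3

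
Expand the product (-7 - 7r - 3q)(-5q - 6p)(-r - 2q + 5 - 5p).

140qr + 5q² + 175q - 169pq + 168pr + 210p - 210p² - 35qr² - 85q²r - 277pqr - 42pr² - 210p²r - 30q³ - 111pq² - 90p²q

(-7 - 7r - 3q)(-5q - 6p)(-r - 2q + 5 - 5p)
= (35q + 42p + 35qr + 42pr + 15q² + 18pq)(-r - 2q + 5 - 5p)    [distributive law]
= -35qr - 70q² + 175q - 175pq - 42pr - 84pq + 210p - 210p² - 35qr² - 70q²r + 175qr - 175pqr - 42pr² - 84pqr + 210pr - 210p²r - 15q²r - 30q³ + 75q² - 75pq² - 18pqr - 36pq² + 90pq - 90p²q    [distributive law]
= 140qr + 5q² + 175q - 169pq + 168pr + 210p - 210p² - 35qr² - 85q²r - 277pqr - 42pr² - 210p²r - 30q³ - 111pq² - 90p²q    [combine like terms]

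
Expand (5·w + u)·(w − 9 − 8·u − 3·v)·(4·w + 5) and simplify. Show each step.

20·w³ − 155·w² − 225·w − 156·u·w² − 231·u·w − 60·v·w² − 75·v·w − 45·u − 32·u²·w − 40·u² − 12·u·v·w − 15·u·v

(5·w + u)·(w − 9 − 8·u − 3·v)·(4·w + 5)
= (5·w² − 45·w − 40·u·w − 15·v·w + u·w − 9·u − 8·u² − 3·u·v)·(4·w + 5)    [distributive law]
= (5·w² − 45·w − 39·u·w − 15·v·w − 9·u − 8·u² − 3·u·v)·(4·w + 5)    [combine like terms]
= 20·w³ + 25·w² − 180·w² − 225·w − 156·u·w² − 195·u·w − 60·v·w² − 75·v·w − 36·u·w − 45·u − 32·u²·w − 40·u² − 12·u·v·w − 15·u·v    [distributive law]
= 20·w³ − 155·w² − 225·w − 156·u·w² − 231·u·w − 60·v·w² − 75·v·w − 45·u − 32·u²·w − 40·u² − 12·u·v·w − 15·u·v    [combine like terms]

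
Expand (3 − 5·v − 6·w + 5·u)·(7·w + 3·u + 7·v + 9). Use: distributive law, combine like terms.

(3 − 5·v − 6·w + 5·u)·(7·w + 3·u + 7·v + 9)
= 21·w + 9·u + 21·v + 27 − 35·v·w − 15·u·v − 35·v^2 − 45·v − 42·w^2 − 18·u·w − 42·v·w − 54·w + 35·u·w + 15·u^2 + 35·u·v + 45·u    [distributive law]
= −33·w + 54·u − 24·v + 27 − 77·v·w + 20·u·v − 35·v^2 − 42·w^2 + 17·u·w + 15·u^2    [combine like terms]

−33·w + 54·u − 24·v + 27 − 77·v·w + 20·u·v − 35·v^2 − 42·w^2 + 17·u·w + 15·u^2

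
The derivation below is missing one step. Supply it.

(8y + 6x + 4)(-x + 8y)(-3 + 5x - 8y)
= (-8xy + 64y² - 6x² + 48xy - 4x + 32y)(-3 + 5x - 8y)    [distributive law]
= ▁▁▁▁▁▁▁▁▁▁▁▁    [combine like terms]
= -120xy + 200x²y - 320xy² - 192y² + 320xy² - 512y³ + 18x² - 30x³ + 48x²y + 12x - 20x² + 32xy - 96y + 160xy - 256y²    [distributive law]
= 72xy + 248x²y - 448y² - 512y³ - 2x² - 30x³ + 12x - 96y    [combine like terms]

By combine like terms:

(40xy + 64y² - 6x² - 4x + 32y)(-3 + 5x - 8y)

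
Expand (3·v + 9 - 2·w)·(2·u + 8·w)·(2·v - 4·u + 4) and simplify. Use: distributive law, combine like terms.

(3·v + 9 - 2·w)·(2·u + 8·w)·(2·v - 4·u + 4)
= (6·u·v + 24·v·w + 18·u + 72·w - 4·u·w - 16·w^2)·(2·v - 4·u + 4)    [distributive law]
= 12·u·v^2 - 24·u^2·v + 24·u·v + 48·v^2·w - 96·u·v·w + 96·v·w + 36·u·v - 72·u^2 + 72·u + 144·v·w - 288·u·w + 288·w - 8·u·v·w + 16·u^2·w - 16·u·w - 32·v·w^2 + 64·u·w^2 - 64·w^2    [distributive law]
= 12·u·v^2 - 24·u^2·v + 60·u·v + 48·v^2·w - 104·u·v·w + 240·v·w - 72·u^2 + 72·u - 304·u·w + 288·w + 16·u^2·w - 32·v·w^2 + 64·u·w^2 - 64·w^2    [combine like terms]

12·u·v^2 - 24·u^2·v + 60·u·v + 48·v^2·w - 104·u·v·w + 240·v·w - 72·u^2 + 72·u - 304·u·w + 288·w + 16·u^2·w - 32·v·w^2 + 64·u·w^2 - 64·w^2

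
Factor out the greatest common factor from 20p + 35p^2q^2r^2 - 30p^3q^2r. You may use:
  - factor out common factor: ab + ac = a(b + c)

20p + 35p^2q^2r^2 - 30p^3q^2r
= 5(4p + 7p^2q^2r^2 - 6p^3q^2r)    [factor out 5]
= 5p(4 + 7pq^2r^2 - 6p^2q^2r)    [factor out p]

5p(4 + 7pq^2r^2 - 6p^2q^2r)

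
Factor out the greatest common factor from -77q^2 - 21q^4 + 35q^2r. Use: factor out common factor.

-77q^2 - 21q^4 + 35q^2r
= 7(-11q^2 - 3q^4 + 5q^2r)    [factor out 7]
= 7q^2(-11 - 3q^2 + 5r)    [factor out q^2]

7q^2(-11 - 3q^2 + 5r)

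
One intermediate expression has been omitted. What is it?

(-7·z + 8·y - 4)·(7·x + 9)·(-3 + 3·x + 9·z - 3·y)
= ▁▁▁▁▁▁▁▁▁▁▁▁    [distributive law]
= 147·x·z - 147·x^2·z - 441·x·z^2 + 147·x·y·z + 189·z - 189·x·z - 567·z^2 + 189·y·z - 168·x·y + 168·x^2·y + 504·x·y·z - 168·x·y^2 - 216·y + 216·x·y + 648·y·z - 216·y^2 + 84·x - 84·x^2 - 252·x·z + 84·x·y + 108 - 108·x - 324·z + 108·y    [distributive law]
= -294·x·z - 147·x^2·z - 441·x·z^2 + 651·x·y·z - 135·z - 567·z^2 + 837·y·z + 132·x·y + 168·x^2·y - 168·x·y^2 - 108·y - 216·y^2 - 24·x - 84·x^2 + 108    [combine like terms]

After distributive law, the bracketed line is:

(-49·x·z - 63·z + 56·x·y + 72·y - 28·x - 36)·(-3 + 3·x + 9·z - 3·y)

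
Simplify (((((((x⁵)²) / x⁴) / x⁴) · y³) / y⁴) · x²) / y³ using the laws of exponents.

x⁴y⁻⁴

(((((((x⁵)²) / x⁴) / x⁴) · y³) / y⁴) · x²) / y³
= (((((x¹⁰ / x⁴) / x⁴) · y³) / y⁴) · x²) / y³    [power of a power]
= ((((x⁶ / x⁴) · y³) / y⁴) · x²) / y³    [quotient of powers]
= (((x² · y³) / y⁴) · x²) / y³    [quotient of powers]
= x⁴y⁻⁴    [quotient of powers; product of powers]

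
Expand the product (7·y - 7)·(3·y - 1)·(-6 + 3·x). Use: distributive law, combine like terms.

(7·y - 7)·(3·y - 1)·(-6 + 3·x)
= (21·y² - 7·y - 21·y + 7)·(-6 + 3·x)    [distributive law]
= (21·y² - 28·y + 7)·(-6 + 3·x)    [combine like terms]
= -126·y² + 63·x·y² + 168·y - 84·x·y - 42 + 21·x    [distributive law]

-126·y² + 63·x·y² + 168·y - 84·x·y - 42 + 21·x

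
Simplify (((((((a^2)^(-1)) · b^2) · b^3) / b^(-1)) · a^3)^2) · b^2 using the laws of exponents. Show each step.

a^2b^14

(((((((a^2)^(-1)) · b^2) · b^3) / b^(-1)) · a^3)^2) · b^2
= (((((((a^2)^(-1)) · b^2) · b^3) / b^(-1))^2) · ((a^3)^2)) · b^2    [power of a product]
= (((((((a^2)^(-1)) · b^2) · b^3)^2) / ((b^(-1))^2)) · ((a^3)^2)) · b^2    [power of a quotient]
= (((((((a^2)^(-1)) · b^2)^2) · ((b^3)^2)) / ((b^(-1))^2)) · ((a^3)^2)) · b^2    [power of a product]
= (((((((a^2)^(-1))^2) · ((b^2)^2)) · ((b^3)^2)) / ((b^(-1))^2)) · ((a^3)^2)) · b^2    [power of a product]
= ((((((a^2)^(-2)) · ((b^2)^2)) · ((b^3)^2)) / ((b^(-1))^2)) · ((a^3)^2)) · b^2    [power of a power]
= ((((a^(-4) · ((b^2)^2)) · ((b^3)^2)) / ((b^(-1))^2)) · ((a^3)^2)) · b^2    [power of a power]
= ((((a^(-4) · b^4) · ((b^3)^2)) / ((b^(-1))^2)) · ((a^3)^2)) · b^2    [power of a power]
= ((((a^(-4) · b^4) · b^6) / ((b^(-1))^2)) · ((a^3)^2)) · b^2    [power of a power]
= ((((a^(-4) · b^4) · b^6) / b^(-2)) · ((a^3)^2)) · b^2    [power of a power]
= ((((a^(-4) · b^4) · b^6) / b^(-2)) · a^6) · b^2    [power of a power]
= a^2b^14    [quotient of powers; product of powers]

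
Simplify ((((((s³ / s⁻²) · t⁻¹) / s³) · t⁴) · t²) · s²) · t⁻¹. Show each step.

((((((s³ / s⁻²) · t⁻¹) / s³) · t⁴) · t²) · s²) · t⁻¹
= (((((s⁵ · t⁻¹) / s³) · t⁴) · t²) · s²) · t⁻¹    [quotient of powers]
= s⁴·t⁴    [quotient of powers; product of powers]

s⁴·t⁴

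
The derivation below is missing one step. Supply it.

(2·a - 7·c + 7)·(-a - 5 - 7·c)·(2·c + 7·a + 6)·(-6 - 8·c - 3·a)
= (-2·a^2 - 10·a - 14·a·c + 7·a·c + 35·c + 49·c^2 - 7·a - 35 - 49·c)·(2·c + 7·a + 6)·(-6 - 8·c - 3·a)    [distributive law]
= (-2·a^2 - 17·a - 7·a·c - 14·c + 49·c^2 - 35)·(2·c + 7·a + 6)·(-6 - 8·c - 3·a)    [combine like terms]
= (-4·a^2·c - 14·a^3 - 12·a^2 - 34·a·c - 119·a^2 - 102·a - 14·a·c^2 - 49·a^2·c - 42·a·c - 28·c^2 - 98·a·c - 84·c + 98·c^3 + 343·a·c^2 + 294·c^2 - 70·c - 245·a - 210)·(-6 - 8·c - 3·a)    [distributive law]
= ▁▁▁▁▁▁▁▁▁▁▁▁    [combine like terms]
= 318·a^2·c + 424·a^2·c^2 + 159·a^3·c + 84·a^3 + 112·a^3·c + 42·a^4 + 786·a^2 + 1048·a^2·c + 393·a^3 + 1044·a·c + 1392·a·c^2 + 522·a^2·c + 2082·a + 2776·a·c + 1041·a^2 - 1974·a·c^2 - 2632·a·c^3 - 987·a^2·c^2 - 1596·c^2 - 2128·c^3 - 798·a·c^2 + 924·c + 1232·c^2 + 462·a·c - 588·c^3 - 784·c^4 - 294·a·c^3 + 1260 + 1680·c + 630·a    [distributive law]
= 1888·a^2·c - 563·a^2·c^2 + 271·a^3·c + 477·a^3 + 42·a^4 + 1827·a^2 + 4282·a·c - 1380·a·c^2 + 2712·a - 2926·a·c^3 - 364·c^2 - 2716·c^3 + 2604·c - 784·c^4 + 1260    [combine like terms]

Applying combine like terms to the line above:

(-53·a^2·c - 14·a^3 - 131·a^2 - 174·a·c - 347·a + 329·a·c^2 + 266·c^2 - 154·c + 98·c^3 - 210)·(-6 - 8·c - 3·a)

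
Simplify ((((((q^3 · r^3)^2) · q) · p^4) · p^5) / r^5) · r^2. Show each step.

((((((q^3 · r^3)^2) · q) · p^4) · p^5) / r^5) · r^2
= (((((((q^3)^2) · ((r^3)^2)) · q) · p^4) · p^5) / r^5) · r^2    [power of a product]
= (((((q^6 · ((r^3)^2)) · q) · p^4) · p^5) / r^5) · r^2    [power of a power]
= (((((q^6 · r^6) · q) · p^4) · p^5) / r^5) · r^2    [power of a power]
= p^9q^7r^3    [quotient of powers; product of powers]

p^9q^7r^3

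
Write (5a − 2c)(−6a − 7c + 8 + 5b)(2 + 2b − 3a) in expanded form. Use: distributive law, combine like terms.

−180a² − 135a²b + 90a³ + 2ac − 16abc + 69a²c + 80a + 130ab + 50ab² + 28c² + 28bc² − 42ac² − 32c − 52bc − 20b²c

(5a − 2c)(−6a − 7c + 8 + 5b)(2 + 2b − 3a)
= (−30a² − 35ac + 40a + 25ab + 12ac + 14c² − 16c − 10bc)(2 + 2b − 3a)    [distributive law]
= (−30a² − 23ac + 40a + 25ab + 14c² − 16c − 10bc)(2 + 2b − 3a)    [combine like terms]
= −60a² − 60a²b + 90a³ − 46ac − 46abc + 69a²c + 80a + 80ab − 120a² + 50ab + 50ab² − 75a²b + 28c² + 28bc² − 42ac² − 32c − 32bc + 48ac − 20bc − 20b²c + 30abc    [distributive law]
= −180a² − 135a²b + 90a³ + 2ac − 16abc + 69a²c + 80a + 130ab + 50ab² + 28c² + 28bc² − 42ac² − 32c − 52bc − 20b²c    [combine like terms]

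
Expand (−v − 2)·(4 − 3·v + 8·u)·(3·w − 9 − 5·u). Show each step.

6·v·w − 18·v + 62·u·v + 9·v^2·w − 27·v^2 − 15·u·v^2 − 24·u·v·w + 40·u^2·v − 24·w + 72 + 184·u − 48·u·w + 80·u^2

(−v − 2)·(4 − 3·v + 8·u)·(3·w − 9 − 5·u)
= (−4·v + 3·v^2 − 8·u·v − 8 + 6·v − 16·u)·(3·w − 9 − 5·u)    [distributive law]
= (2·v + 3·v^2 − 8·u·v − 8 − 16·u)·(3·w − 9 − 5·u)    [combine like terms]
= 6·v·w − 18·v − 10·u·v + 9·v^2·w − 27·v^2 − 15·u·v^2 − 24·u·v·w + 72·u·v + 40·u^2·v − 24·w + 72 + 40·u − 48·u·w + 144·u + 80·u^2    [distributive law]
= 6·v·w − 18·v + 62·u·v + 9·v^2·w − 27·v^2 − 15·u·v^2 − 24·u·v·w + 40·u^2·v − 24·w + 72 + 184·u − 48·u·w + 80·u^2    [combine like terms]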